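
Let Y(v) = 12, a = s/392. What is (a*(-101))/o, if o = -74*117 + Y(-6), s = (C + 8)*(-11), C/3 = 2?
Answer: -101/22008 ≈ -0.0045892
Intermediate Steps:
C = 6 (C = 3*2 = 6)
s = -154 (s = (6 + 8)*(-11) = 14*(-11) = -154)
a = -11/28 (a = -154/392 = -154*1/392 = -11/28 ≈ -0.39286)
o = -8646 (o = -74*117 + 12 = -8658 + 12 = -8646)
(a*(-101))/o = -11/28*(-101)/(-8646) = (1111/28)*(-1/8646) = -101/22008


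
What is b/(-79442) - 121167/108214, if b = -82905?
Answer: -163566786/2149184147 ≈ -0.076106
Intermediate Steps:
b/(-79442) - 121167/108214 = -82905/(-79442) - 121167/108214 = -82905*(-1/79442) - 121167*1/108214 = 82905/79442 - 121167/108214 = -163566786/2149184147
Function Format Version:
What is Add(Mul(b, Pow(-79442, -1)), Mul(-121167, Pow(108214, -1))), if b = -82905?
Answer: Rational(-163566786, 2149184147) ≈ -0.076106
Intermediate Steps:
Add(Mul(b, Pow(-79442, -1)), Mul(-121167, Pow(108214, -1))) = Add(Mul(-82905, Pow(-79442, -1)), Mul(-121167, Pow(108214, -1))) = Add(Mul(-82905, Rational(-1, 79442)), Mul(-121167, Rational(1, 108214))) = Add(Rational(82905, 79442), Rational(-121167, 108214)) = Rational(-163566786, 2149184147)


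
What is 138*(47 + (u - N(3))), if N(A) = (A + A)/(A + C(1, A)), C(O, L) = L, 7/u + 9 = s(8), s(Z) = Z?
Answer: 5382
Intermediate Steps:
u = -7 (u = 7/(-9 + 8) = 7/(-1) = 7*(-1) = -7)
N(A) = 1 (N(A) = (A + A)/(A + A) = (2*A)/((2*A)) = (2*A)*(1/(2*A)) = 1)
138*(47 + (u - N(3))) = 138*(47 + (-7 - 1*1)) = 138*(47 + (-7 - 1)) = 138*(47 - 8) = 138*39 = 5382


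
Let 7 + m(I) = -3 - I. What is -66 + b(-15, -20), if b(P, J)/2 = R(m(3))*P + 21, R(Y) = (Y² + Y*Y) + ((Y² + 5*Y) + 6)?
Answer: -13464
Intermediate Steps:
m(I) = -10 - I (m(I) = -7 + (-3 - I) = -10 - I)
R(Y) = 6 + 3*Y² + 5*Y (R(Y) = (Y² + Y²) + (6 + Y² + 5*Y) = 2*Y² + (6 + Y² + 5*Y) = 6 + 3*Y² + 5*Y)
b(P, J) = 42 + 896*P (b(P, J) = 2*((6 + 3*(-10 - 1*3)² + 5*(-10 - 1*3))*P + 21) = 2*((6 + 3*(-10 - 3)² + 5*(-10 - 3))*P + 21) = 2*((6 + 3*(-13)² + 5*(-13))*P + 21) = 2*((6 + 3*169 - 65)*P + 21) = 2*((6 + 507 - 65)*P + 21) = 2*(448*P + 21) = 2*(21 + 448*P) = 42 + 896*P)
-66 + b(-15, -20) = -66 + (42 + 896*(-15)) = -66 + (42 - 13440) = -66 - 13398 = -13464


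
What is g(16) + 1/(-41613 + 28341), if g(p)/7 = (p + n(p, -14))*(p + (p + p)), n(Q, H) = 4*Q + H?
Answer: 294319871/13272 ≈ 22176.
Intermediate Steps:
n(Q, H) = H + 4*Q
g(p) = 21*p*(-14 + 5*p) (g(p) = 7*((p + (-14 + 4*p))*(p + (p + p))) = 7*((-14 + 5*p)*(p + 2*p)) = 7*((-14 + 5*p)*(3*p)) = 7*(3*p*(-14 + 5*p)) = 21*p*(-14 + 5*p))
g(16) + 1/(-41613 + 28341) = 21*16*(-14 + 5*16) + 1/(-41613 + 28341) = 21*16*(-14 + 80) + 1/(-13272) = 21*16*66 - 1/13272 = 22176 - 1/13272 = 294319871/13272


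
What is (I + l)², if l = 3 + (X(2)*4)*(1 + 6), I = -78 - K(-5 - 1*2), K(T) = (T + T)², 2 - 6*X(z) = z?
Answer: 73441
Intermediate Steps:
X(z) = ⅓ - z/6
K(T) = 4*T² (K(T) = (2*T)² = 4*T²)
I = -274 (I = -78 - 4*(-5 - 1*2)² = -78 - 4*(-5 - 2)² = -78 - 4*(-7)² = -78 - 4*49 = -78 - 1*196 = -78 - 196 = -274)
l = 3 (l = 3 + ((⅓ - ⅙*2)*4)*(1 + 6) = 3 + ((⅓ - ⅓)*4)*7 = 3 + (0*4)*7 = 3 + 0*7 = 3 + 0 = 3)
(I + l)² = (-274 + 3)² = (-271)² = 73441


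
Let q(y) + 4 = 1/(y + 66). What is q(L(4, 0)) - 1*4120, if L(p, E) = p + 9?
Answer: -325795/79 ≈ -4124.0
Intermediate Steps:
L(p, E) = 9 + p
q(y) = -4 + 1/(66 + y) (q(y) = -4 + 1/(y + 66) = -4 + 1/(66 + y))
q(L(4, 0)) - 1*4120 = (-263 - 4*(9 + 4))/(66 + (9 + 4)) - 1*4120 = (-263 - 4*13)/(66 + 13) - 4120 = (-263 - 52)/79 - 4120 = (1/79)*(-315) - 4120 = -315/79 - 4120 = -325795/79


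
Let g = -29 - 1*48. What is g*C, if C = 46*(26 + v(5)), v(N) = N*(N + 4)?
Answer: -251482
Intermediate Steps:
v(N) = N*(4 + N)
g = -77 (g = -29 - 48 = -77)
C = 3266 (C = 46*(26 + 5*(4 + 5)) = 46*(26 + 5*9) = 46*(26 + 45) = 46*71 = 3266)
g*C = -77*3266 = -251482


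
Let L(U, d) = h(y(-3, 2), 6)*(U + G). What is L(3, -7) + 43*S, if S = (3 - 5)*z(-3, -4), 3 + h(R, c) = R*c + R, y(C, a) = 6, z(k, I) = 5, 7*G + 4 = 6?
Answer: -2113/7 ≈ -301.86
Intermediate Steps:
G = 2/7 (G = -4/7 + (1/7)*6 = -4/7 + 6/7 = 2/7 ≈ 0.28571)
h(R, c) = -3 + R + R*c (h(R, c) = -3 + (R*c + R) = -3 + (R + R*c) = -3 + R + R*c)
S = -10 (S = (3 - 5)*5 = -2*5 = -10)
L(U, d) = 78/7 + 39*U (L(U, d) = (-3 + 6 + 6*6)*(U + 2/7) = (-3 + 6 + 36)*(2/7 + U) = 39*(2/7 + U) = 78/7 + 39*U)
L(3, -7) + 43*S = (78/7 + 39*3) + 43*(-10) = (78/7 + 117) - 430 = 897/7 - 430 = -2113/7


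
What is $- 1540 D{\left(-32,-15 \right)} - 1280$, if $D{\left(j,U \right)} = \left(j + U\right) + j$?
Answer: $120380$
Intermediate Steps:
$D{\left(j,U \right)} = U + 2 j$ ($D{\left(j,U \right)} = \left(U + j\right) + j = U + 2 j$)
$- 1540 D{\left(-32,-15 \right)} - 1280 = - 1540 \left(-15 + 2 \left(-32\right)\right) - 1280 = - 1540 \left(-15 - 64\right) - 1280 = \left(-1540\right) \left(-79\right) - 1280 = 121660 - 1280 = 120380$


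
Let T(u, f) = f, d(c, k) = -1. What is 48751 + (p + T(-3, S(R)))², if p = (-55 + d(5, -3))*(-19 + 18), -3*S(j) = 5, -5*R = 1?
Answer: 465328/9 ≈ 51703.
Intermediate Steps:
R = -⅕ (R = -⅕*1 = -⅕ ≈ -0.20000)
S(j) = -5/3 (S(j) = -⅓*5 = -5/3)
p = 56 (p = (-55 - 1)*(-19 + 18) = -56*(-1) = 56)
48751 + (p + T(-3, S(R)))² = 48751 + (56 - 5/3)² = 48751 + (163/3)² = 48751 + 26569/9 = 465328/9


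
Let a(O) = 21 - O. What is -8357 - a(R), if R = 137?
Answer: -8241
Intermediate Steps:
-8357 - a(R) = -8357 - (21 - 1*137) = -8357 - (21 - 137) = -8357 - 1*(-116) = -8357 + 116 = -8241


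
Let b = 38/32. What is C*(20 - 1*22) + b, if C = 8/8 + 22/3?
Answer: -743/48 ≈ -15.479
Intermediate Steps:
C = 25/3 (C = 8*(⅛) + 22*(⅓) = 1 + 22/3 = 25/3 ≈ 8.3333)
b = 19/16 (b = 38*(1/32) = 19/16 ≈ 1.1875)
C*(20 - 1*22) + b = 25*(20 - 1*22)/3 + 19/16 = 25*(20 - 22)/3 + 19/16 = (25/3)*(-2) + 19/16 = -50/3 + 19/16 = -743/48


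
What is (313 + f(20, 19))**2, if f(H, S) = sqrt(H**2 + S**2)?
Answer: (313 + sqrt(761))**2 ≈ 1.1600e+5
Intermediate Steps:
(313 + f(20, 19))**2 = (313 + sqrt(20**2 + 19**2))**2 = (313 + sqrt(400 + 361))**2 = (313 + sqrt(761))**2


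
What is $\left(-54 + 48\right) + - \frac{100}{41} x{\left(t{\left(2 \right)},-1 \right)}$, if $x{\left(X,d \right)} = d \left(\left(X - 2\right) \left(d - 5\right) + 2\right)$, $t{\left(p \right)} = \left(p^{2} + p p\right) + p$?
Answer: $- \frac{4846}{41} \approx -118.2$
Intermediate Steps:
$t{\left(p \right)} = p + 2 p^{2}$ ($t{\left(p \right)} = \left(p^{2} + p^{2}\right) + p = 2 p^{2} + p = p + 2 p^{2}$)
$x{\left(X,d \right)} = d \left(2 + \left(-5 + d\right) \left(-2 + X\right)\right)$ ($x{\left(X,d \right)} = d \left(\left(-2 + X\right) \left(-5 + d\right) + 2\right) = d \left(\left(-5 + d\right) \left(-2 + X\right) + 2\right) = d \left(2 + \left(-5 + d\right) \left(-2 + X\right)\right)$)
$\left(-54 + 48\right) + - \frac{100}{41} x{\left(t{\left(2 \right)},-1 \right)} = \left(-54 + 48\right) + - \frac{100}{41} \left(- (12 - 5 \cdot 2 \left(1 + 2 \cdot 2\right) - -2 + 2 \left(1 + 2 \cdot 2\right) \left(-1\right))\right) = -6 + \left(-100\right) \frac{1}{41} \left(- (12 - 5 \cdot 2 \left(1 + 4\right) + 2 + 2 \left(1 + 4\right) \left(-1\right))\right) = -6 - \frac{100 \left(- (12 - 5 \cdot 2 \cdot 5 + 2 + 2 \cdot 5 \left(-1\right))\right)}{41} = -6 - \frac{100 \left(- (12 - 50 + 2 + 10 \left(-1\right))\right)}{41} = -6 - \frac{100 \left(- (12 - 50 + 2 - 10)\right)}{41} = -6 - \frac{100 \left(\left(-1\right) \left(-46\right)\right)}{41} = -6 - \frac{4600}{41} = - \frac{4846}{41}$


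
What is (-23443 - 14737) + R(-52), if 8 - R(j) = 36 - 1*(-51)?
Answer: -38259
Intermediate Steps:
R(j) = -79 (R(j) = 8 - (36 - 1*(-51)) = 8 - (36 + 51) = 8 - 1*87 = 8 - 87 = -79)
(-23443 - 14737) + R(-52) = (-23443 - 14737) - 79 = -38180 - 79 = -38259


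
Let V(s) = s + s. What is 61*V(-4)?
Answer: -488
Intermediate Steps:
V(s) = 2*s
61*V(-4) = 61*(2*(-4)) = 61*(-8) = -488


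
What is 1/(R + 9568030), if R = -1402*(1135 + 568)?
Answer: 1/7180424 ≈ 1.3927e-7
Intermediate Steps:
R = -2387606 (R = -1402*1703 = -2387606)
1/(R + 9568030) = 1/(-2387606 + 9568030) = 1/7180424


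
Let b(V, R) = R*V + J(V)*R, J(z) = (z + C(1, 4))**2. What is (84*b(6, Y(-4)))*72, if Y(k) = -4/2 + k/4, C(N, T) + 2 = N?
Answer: -562464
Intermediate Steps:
C(N, T) = -2 + N
J(z) = (-1 + z)**2 (J(z) = (z + (-2 + 1))**2 = (z - 1)**2 = (-1 + z)**2)
Y(k) = -2 + k/4 (Y(k) = -4*1/2 + k*(1/4) = -2 + k/4)
b(V, R) = R*V + R*(-1 + V)**2 (b(V, R) = R*V + (-1 + V)**2*R = R*V + R*(-1 + V)**2)
(84*b(6, Y(-4)))*72 = (84*((-2 + (1/4)*(-4))*(6 + (-1 + 6)**2)))*72 = (84*((-2 - 1)*(6 + 5**2)))*72 = (84*(-3*(6 + 25)))*72 = (84*(-3*31))*72 = (84*(-93))*72 = -7812*72 = -562464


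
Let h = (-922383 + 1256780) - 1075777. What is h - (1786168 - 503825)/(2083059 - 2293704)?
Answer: -156166707757/210645 ≈ -7.4137e+5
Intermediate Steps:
h = -741380 (h = 334397 - 1075777 = -741380)
h - (1786168 - 503825)/(2083059 - 2293704) = -741380 - (1786168 - 503825)/(2083059 - 2293704) = -741380 - 1282343/(-210645) = -741380 - 1282343*(-1)/210645 = -741380 - 1*(-1282343/210645) = -741380 + 1282343/210645 = -156166707757/210645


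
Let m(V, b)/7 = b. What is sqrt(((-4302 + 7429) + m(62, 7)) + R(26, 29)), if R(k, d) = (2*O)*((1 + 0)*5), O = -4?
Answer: 56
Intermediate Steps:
m(V, b) = 7*b
R(k, d) = -40 (R(k, d) = (2*(-4))*((1 + 0)*5) = -8*5 = -40)
sqrt(((-4302 + 7429) + m(62, 7)) + R(26, 29)) = sqrt(((-4302 + 7429) + 7*7) - 40) = sqrt((3127 + 49) - 40) = sqrt(3176 - 40) = sqrt(3136) = 56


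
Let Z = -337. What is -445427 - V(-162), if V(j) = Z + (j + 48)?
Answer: -444976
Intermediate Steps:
V(j) = -289 + j (V(j) = -337 + (j + 48) = -337 + (48 + j) = -289 + j)
-445427 - V(-162) = -445427 - (-289 - 162) = -445427 - 1*(-451) = -445427 + 451 = -444976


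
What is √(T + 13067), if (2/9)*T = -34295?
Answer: I*√565042/2 ≈ 375.85*I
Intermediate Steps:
T = -308655/2 (T = (9/2)*(-34295) = -308655/2 ≈ -1.5433e+5)
√(T + 13067) = √(-308655/2 + 13067) = √(-282521/2) = I*√565042/2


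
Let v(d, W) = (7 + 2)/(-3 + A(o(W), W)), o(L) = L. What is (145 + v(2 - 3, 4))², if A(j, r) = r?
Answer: 23716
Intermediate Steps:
v(d, W) = 9/(-3 + W) (v(d, W) = (7 + 2)/(-3 + W) = 9/(-3 + W))
(145 + v(2 - 3, 4))² = (145 + 9/(-3 + 4))² = (145 + 9/1)² = (145 + 9*1)² = (145 + 9)² = 154² = 23716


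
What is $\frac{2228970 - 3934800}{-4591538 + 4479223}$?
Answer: $\frac{48738}{3209} \approx 15.188$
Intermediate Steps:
$\frac{2228970 - 3934800}{-4591538 + 4479223} = - \frac{1705830}{-112315} = \left(-1705830\right) \left(- \frac{1}{112315}\right) = \frac{48738}{3209}$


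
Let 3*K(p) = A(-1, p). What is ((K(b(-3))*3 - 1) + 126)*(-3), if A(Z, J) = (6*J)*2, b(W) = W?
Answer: -267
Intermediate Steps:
A(Z, J) = 12*J
K(p) = 4*p (K(p) = (12*p)/3 = 4*p)
((K(b(-3))*3 - 1) + 126)*(-3) = (((4*(-3))*3 - 1) + 126)*(-3) = ((-12*3 - 1) + 126)*(-3) = ((-36 - 1) + 126)*(-3) = (-37 + 126)*(-3) = 89*(-3) = -267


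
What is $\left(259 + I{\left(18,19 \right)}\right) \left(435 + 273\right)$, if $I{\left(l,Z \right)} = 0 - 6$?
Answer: $179124$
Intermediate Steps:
$I{\left(l,Z \right)} = -6$
$\left(259 + I{\left(18,19 \right)}\right) \left(435 + 273\right) = \left(259 - 6\right) \left(435 + 273\right) = 253 \cdot 708 = 179124$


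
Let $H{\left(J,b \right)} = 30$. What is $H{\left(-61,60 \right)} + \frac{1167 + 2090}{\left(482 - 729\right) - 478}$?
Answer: $\frac{18493}{725} \approx 25.508$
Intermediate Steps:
$H{\left(-61,60 \right)} + \frac{1167 + 2090}{\left(482 - 729\right) - 478} = 30 + \frac{1167 + 2090}{\left(482 - 729\right) - 478} = 30 + \frac{3257}{-247 - 478} = 30 + \frac{3257}{-725} = 30 + 3257 \left(- \frac{1}{725}\right) = 30 - \frac{3257}{725} = \frac{18493}{725}$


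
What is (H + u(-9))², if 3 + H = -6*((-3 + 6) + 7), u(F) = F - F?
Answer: 3969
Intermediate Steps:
u(F) = 0
H = -63 (H = -3 - 6*((-3 + 6) + 7) = -3 - 6*(3 + 7) = -3 - 6*10 = -3 - 60 = -63)
(H + u(-9))² = (-63 + 0)² = (-63)² = 3969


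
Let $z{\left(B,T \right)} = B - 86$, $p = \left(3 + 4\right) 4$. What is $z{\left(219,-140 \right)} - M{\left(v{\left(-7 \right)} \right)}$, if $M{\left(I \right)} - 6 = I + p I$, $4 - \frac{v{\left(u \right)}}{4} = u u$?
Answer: $5347$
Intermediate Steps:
$v{\left(u \right)} = 16 - 4 u^{2}$ ($v{\left(u \right)} = 16 - 4 u u = 16 - 4 u^{2}$)
$p = 28$ ($p = 7 \cdot 4 = 28$)
$z{\left(B,T \right)} = -86 + B$
$M{\left(I \right)} = 6 + 29 I$ ($M{\left(I \right)} = 6 + \left(I + 28 I\right) = 6 + 29 I$)
$z{\left(219,-140 \right)} - M{\left(v{\left(-7 \right)} \right)} = \left(-86 + 219\right) - \left(6 + 29 \left(16 - 4 \left(-7\right)^{2}\right)\right) = 133 - \left(6 + 29 \left(16 - 196\right)\right) = 133 - \left(6 + 29 \left(-180\right)\right) = 133 - \left(6 - 5220\right) = 133 - -5214 = 133 + 5214 = 5347$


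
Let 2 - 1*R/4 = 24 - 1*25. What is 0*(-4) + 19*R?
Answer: 228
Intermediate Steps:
R = 12 (R = 8 - 4*(24 - 1*25) = 8 - 4*(24 - 25) = 8 - 4*(-1) = 8 + 4 = 12)
0*(-4) + 19*R = 0*(-4) + 19*12 = 0 + 228 = 228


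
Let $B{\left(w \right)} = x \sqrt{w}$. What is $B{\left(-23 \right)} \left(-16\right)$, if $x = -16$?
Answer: $256 i \sqrt{23} \approx 1227.7 i$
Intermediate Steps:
$B{\left(w \right)} = - 16 \sqrt{w}$
$B{\left(-23 \right)} \left(-16\right) = - 16 \sqrt{-23} \left(-16\right) = - 16 i \sqrt{23} \left(-16\right) = 256 i \sqrt{23}$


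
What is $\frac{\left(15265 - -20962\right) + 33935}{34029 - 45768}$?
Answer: $- \frac{70162}{11739} \approx -5.9768$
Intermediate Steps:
$\frac{\left(15265 - -20962\right) + 33935}{34029 - 45768} = \frac{\left(15265 + 20962\right) + 33935}{-11739} = \left(36227 + 33935\right) \left(- \frac{1}{11739}\right) = 70162 \left(- \frac{1}{11739}\right) = - \frac{70162}{11739}$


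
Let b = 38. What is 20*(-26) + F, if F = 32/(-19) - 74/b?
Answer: -9949/19 ≈ -523.63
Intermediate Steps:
F = -69/19 (F = 32/(-19) - 74/38 = 32*(-1/19) - 74*1/38 = -32/19 - 37/19 = -69/19 ≈ -3.6316)
20*(-26) + F = 20*(-26) - 69/19 = -520 - 69/19 = -9949/19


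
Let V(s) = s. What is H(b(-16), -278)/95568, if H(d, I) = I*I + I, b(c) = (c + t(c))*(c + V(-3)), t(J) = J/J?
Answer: 38503/47784 ≈ 0.80577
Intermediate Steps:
t(J) = 1
b(c) = (1 + c)*(-3 + c) (b(c) = (c + 1)*(c - 3) = (1 + c)*(-3 + c))
H(d, I) = I + I**2 (H(d, I) = I**2 + I = I + I**2)
H(b(-16), -278)/95568 = -278*(1 - 278)/95568 = -278*(-277)*(1/95568) = 77006*(1/95568) = 38503/47784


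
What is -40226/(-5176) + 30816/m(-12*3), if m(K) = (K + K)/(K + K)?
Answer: 79771921/2588 ≈ 30824.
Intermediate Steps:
m(K) = 1 (m(K) = (2*K)/((2*K)) = (2*K)*(1/(2*K)) = 1)
-40226/(-5176) + 30816/m(-12*3) = -40226/(-5176) + 30816/1 = -40226*(-1/5176) + 30816*1 = 20113/2588 + 30816 = 79771921/2588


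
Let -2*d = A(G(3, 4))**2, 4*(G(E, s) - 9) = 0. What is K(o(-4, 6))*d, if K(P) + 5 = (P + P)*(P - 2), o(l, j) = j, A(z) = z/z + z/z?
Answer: -86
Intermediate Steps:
G(E, s) = 9 (G(E, s) = 9 + (1/4)*0 = 9 + 0 = 9)
A(z) = 2 (A(z) = 1 + 1 = 2)
K(P) = -5 + 2*P*(-2 + P) (K(P) = -5 + (P + P)*(P - 2) = -5 + (2*P)*(-2 + P) = -5 + 2*P*(-2 + P))
d = -2 (d = -1/2*2**2 = -1/2*4 = -2)
K(o(-4, 6))*d = (-5 - 4*6 + 2*6**2)*(-2) = (-5 - 24 + 2*36)*(-2) = (-5 - 24 + 72)*(-2) = 43*(-2) = -86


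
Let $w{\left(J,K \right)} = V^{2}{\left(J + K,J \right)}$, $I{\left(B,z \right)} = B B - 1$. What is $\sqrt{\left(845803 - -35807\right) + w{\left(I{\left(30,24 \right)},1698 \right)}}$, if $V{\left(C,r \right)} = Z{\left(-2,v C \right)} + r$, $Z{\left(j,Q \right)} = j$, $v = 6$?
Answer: $\sqrt{1686219} \approx 1298.5$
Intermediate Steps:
$I{\left(B,z \right)} = -1 + B^{2}$ ($I{\left(B,z \right)} = B^{2} - 1 = -1 + B^{2}$)
$V{\left(C,r \right)} = -2 + r$
$w{\left(J,K \right)} = \left(-2 + J\right)^{2}$
$\sqrt{\left(845803 - -35807\right) + w{\left(I{\left(30,24 \right)},1698 \right)}} = \sqrt{\left(845803 - -35807\right) + \left(-2 - \left(1 - 30^{2}\right)\right)^{2}} = \sqrt{\left(845803 + 35807\right) + \left(-2 + \left(-1 + 900\right)\right)^{2}} = \sqrt{881610 + \left(-2 + 899\right)^{2}} = \sqrt{881610 + 897^{2}} = \sqrt{881610 + 804609} = \sqrt{1686219}$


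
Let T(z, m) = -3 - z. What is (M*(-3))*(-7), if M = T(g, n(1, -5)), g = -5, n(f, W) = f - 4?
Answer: 42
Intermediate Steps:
n(f, W) = -4 + f
M = 2 (M = -3 - 1*(-5) = -3 + 5 = 2)
(M*(-3))*(-7) = (2*(-3))*(-7) = -6*(-7) = 42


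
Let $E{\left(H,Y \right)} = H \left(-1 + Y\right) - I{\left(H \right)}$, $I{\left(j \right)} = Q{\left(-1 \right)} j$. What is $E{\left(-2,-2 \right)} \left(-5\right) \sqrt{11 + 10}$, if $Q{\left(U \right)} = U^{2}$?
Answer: $- 40 \sqrt{21} \approx -183.3$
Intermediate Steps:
$I{\left(j \right)} = j$ ($I{\left(j \right)} = \left(-1\right)^{2} j = 1 j = j$)
$E{\left(H,Y \right)} = - H + H \left(-1 + Y\right)$ ($E{\left(H,Y \right)} = H \left(-1 + Y\right) - H = - H + H \left(-1 + Y\right)$)
$E{\left(-2,-2 \right)} \left(-5\right) \sqrt{11 + 10} = - 2 \left(-2 - 2\right) \left(-5\right) \sqrt{11 + 10} = \left(-2\right) \left(-4\right) \left(-5\right) \sqrt{21} = 8 \left(-5\right) \sqrt{21} = - 40 \sqrt{21}$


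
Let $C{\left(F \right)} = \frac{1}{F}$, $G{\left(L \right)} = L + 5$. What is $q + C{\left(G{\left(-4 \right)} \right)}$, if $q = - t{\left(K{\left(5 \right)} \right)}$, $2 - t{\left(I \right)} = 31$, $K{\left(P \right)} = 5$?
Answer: $30$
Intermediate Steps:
$G{\left(L \right)} = 5 + L$
$t{\left(I \right)} = -29$ ($t{\left(I \right)} = 2 - 31 = -29$)
$q = 29$ ($q = \left(-1\right) \left(-29\right) = 29$)
$q + C{\left(G{\left(-4 \right)} \right)} = 29 + \frac{1}{5 - 4} = 29 + 1^{-1} = 29 + 1 = 30$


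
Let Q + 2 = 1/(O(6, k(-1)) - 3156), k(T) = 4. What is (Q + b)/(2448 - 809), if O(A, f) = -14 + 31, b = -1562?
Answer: -4909397/5144821 ≈ -0.95424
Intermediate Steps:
O(A, f) = 17
Q = -6279/3139 (Q = -2 + 1/(17 - 3156) = -2 + 1/(-3139) = -2 - 1/3139 = -6279/3139 ≈ -2.0003)
(Q + b)/(2448 - 809) = (-6279/3139 - 1562)/(2448 - 809) = -4909397/3139/1639 = -4909397/3139*1/1639 = -4909397/5144821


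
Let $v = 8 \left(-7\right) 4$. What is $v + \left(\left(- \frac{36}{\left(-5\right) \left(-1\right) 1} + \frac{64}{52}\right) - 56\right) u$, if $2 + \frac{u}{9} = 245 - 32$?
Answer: $- \frac{7663732}{65} \approx -1.179 \cdot 10^{5}$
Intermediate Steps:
$u = 1899$ ($u = -18 + 9 \left(245 - 32\right) = -18 + 9 \cdot 213 = -18 + 1917 = 1899$)
$v = -224$ ($v = \left(-56\right) 4 = -224$)
$v + \left(\left(- \frac{36}{\left(-5\right) \left(-1\right) 1} + \frac{64}{52}\right) - 56\right) u = -224 + \left(\left(- \frac{36}{\left(-5\right) \left(-1\right) 1} + \frac{64}{52}\right) - 56\right) 1899 = -224 + \left(\left(- \frac{36}{5 \cdot 1} + 64 \cdot \frac{1}{52}\right) - 56\right) 1899 = -224 + \left(\left(- \frac{36}{5} + \frac{16}{13}\right) - 56\right) 1899 = -224 + \left(- \frac{388}{65} - 56\right) 1899 = -224 - \frac{7649172}{65} = - \frac{7663732}{65}$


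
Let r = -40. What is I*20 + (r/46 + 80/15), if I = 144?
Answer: 199028/69 ≈ 2884.5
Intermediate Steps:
I*20 + (r/46 + 80/15) = 144*20 + (-40/46 + 80/15) = 2880 + (-40*1/46 + 80*(1/15)) = 2880 + (-20/23 + 16/3) = 2880 + 308/69 = 199028/69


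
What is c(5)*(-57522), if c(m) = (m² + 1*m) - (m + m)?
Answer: -1150440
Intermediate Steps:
c(m) = m² - m (c(m) = (m² + m) - 2*m = (m + m²) - 2*m = m² - m)
c(5)*(-57522) = (5*(-1 + 5))*(-57522) = (5*4)*(-57522) = 20*(-57522) = -1150440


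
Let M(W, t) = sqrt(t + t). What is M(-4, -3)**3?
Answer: -6*I*sqrt(6) ≈ -14.697*I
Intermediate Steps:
M(W, t) = sqrt(2)*sqrt(t) (M(W, t) = sqrt(2*t) = sqrt(2)*sqrt(t))
M(-4, -3)**3 = (sqrt(2)*sqrt(-3))**3 = (sqrt(2)*(I*sqrt(3)))**3 = (I*sqrt(6))**3 = -6*I*sqrt(6)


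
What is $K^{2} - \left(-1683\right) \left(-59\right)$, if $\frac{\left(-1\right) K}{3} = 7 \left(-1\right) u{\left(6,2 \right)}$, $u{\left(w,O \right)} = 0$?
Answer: $-99297$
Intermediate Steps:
$K = 0$ ($K = - 3 \cdot 7 \left(-1\right) 0 = - 3 \left(\left(-7\right) 0\right) = \left(-3\right) 0 = 0$)
$K^{2} - \left(-1683\right) \left(-59\right) = 0^{2} - \left(-1683\right) \left(-59\right) = 0 - 99297 = -99297$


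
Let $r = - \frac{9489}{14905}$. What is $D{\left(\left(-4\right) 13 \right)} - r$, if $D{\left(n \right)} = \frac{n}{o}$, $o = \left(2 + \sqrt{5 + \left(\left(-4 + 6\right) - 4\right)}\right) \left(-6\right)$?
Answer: $\frac{803527}{44715} - \frac{26 \sqrt{3}}{3} \approx 2.9589$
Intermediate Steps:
$o = -12 - 6 \sqrt{3}$ ($o = \left(2 + \sqrt{5 + \left(2 - 4\right)}\right) \left(-6\right) = \left(2 + \sqrt{5 - 2}\right) \left(-6\right) = \left(2 + \sqrt{3}\right) \left(-6\right) = -12 - 6 \sqrt{3} \approx -22.392$)
$D{\left(n \right)} = \frac{n}{-12 - 6 \sqrt{3}}$
$r = - \frac{9489}{14905}$ ($r = \left(-9489\right) \frac{1}{14905} = - \frac{9489}{14905} \approx -0.63663$)
$D{\left(\left(-4\right) 13 \right)} - r = \left(- \frac{\left(-4\right) 13}{3} + \frac{\left(-4\right) 13 \sqrt{3}}{6}\right) - - \frac{9489}{14905} = \left(\left(- \frac{1}{3}\right) \left(-52\right) + \frac{1}{6} \left(-52\right) \sqrt{3}\right) + \frac{9489}{14905} = \left(\frac{52}{3} - \frac{26 \sqrt{3}}{3}\right) + \frac{9489}{14905} = \frac{803527}{44715} - \frac{26 \sqrt{3}}{3}$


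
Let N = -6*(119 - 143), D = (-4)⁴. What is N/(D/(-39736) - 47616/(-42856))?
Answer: 239473971/1837010 ≈ 130.36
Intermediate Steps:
D = 256
N = 144 (N = -6*(-24) = 144)
N/(D/(-39736) - 47616/(-42856)) = 144/(256/(-39736) - 47616/(-42856)) = 144/(256*(-1/39736) - 47616*(-1/42856)) = 144/(-32/4967 + 5952/5357) = 144/(29392160/26608219) = 144*(26608219/29392160) = 239473971/1837010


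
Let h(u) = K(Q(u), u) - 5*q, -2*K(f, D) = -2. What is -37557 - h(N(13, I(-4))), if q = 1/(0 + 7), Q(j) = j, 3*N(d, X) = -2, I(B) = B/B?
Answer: -262901/7 ≈ -37557.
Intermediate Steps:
I(B) = 1
N(d, X) = -⅔ (N(d, X) = (⅓)*(-2) = -⅔)
K(f, D) = 1 (K(f, D) = -½*(-2) = 1)
q = ⅐ (q = 1/7 = ⅐ ≈ 0.14286)
h(u) = 2/7 (h(u) = 1 - 5*⅐ = 1 - 5/7 = 2/7)
-37557 - h(N(13, I(-4))) = -37557 - 1*2/7 = -37557 - 2/7 = -262901/7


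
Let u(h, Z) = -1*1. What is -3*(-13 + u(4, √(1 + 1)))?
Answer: 42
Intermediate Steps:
u(h, Z) = -1
-3*(-13 + u(4, √(1 + 1))) = -3*(-13 - 1) = -3*(-14) = 42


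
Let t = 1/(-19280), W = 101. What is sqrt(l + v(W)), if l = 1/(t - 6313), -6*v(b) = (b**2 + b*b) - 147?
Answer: I*sqrt(22227168628350800410)/81143094 ≈ 58.102*I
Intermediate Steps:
t = -1/19280 ≈ -5.1867e-5
v(b) = 49/2 - b**2/3 (v(b) = -((b**2 + b*b) - 147)/6 = -((b**2 + b**2) - 147)/6 = -(2*b**2 - 147)/6 = -(-147 + 2*b**2)/6 = 49/2 - b**2/3)
l = -19280/121714641 (l = 1/(-1/19280 - 6313) = 1/(-121714641/19280) = -19280/121714641 ≈ -0.00015840)
sqrt(l + v(W)) = sqrt(-19280/121714641 + (49/2 - 1/3*101**2)) = sqrt(-19280/121714641 + (49/2 - 1/3*10201)) = sqrt(-19280/121714641 + (49/2 - 10201/3)) = sqrt(-19280/121714641 - 20255/6) = sqrt(-821776723045/243429282) = I*sqrt(22227168628350800410)/81143094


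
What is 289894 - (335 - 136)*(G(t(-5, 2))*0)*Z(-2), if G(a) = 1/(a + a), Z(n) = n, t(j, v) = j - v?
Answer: 289894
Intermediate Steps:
G(a) = 1/(2*a)
289894 - (335 - 136)*(G(t(-5, 2))*0)*Z(-2) = 289894 - (335 - 136)*((1/(2*(-5 - 1*2)))*0)*(-2) = 289894 - 199*((1/(2*(-5 - 2)))*0)*(-2) = 289894 - 199*(((½)/(-7))*0)*(-2) = 289894 - 199*(((½)*(-⅐))*0)*(-2) = 289894 - 199*-1/14*0*(-2) = 289894 - 199*0*(-2) = 289894 - 199*0 = 289894 - 1*0 = 289894 + 0 = 289894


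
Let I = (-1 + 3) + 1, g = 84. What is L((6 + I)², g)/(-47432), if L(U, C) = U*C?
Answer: -243/1694 ≈ -0.14345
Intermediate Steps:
I = 3 (I = 2 + 1 = 3)
L(U, C) = C*U
L((6 + I)², g)/(-47432) = (84*(6 + 3)²)/(-47432) = (84*9²)*(-1/47432) = (84*81)*(-1/47432) = 6804*(-1/47432) = -243/1694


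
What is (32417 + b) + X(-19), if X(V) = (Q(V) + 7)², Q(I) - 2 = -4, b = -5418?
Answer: 27024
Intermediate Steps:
Q(I) = -2 (Q(I) = 2 - 4 = -2)
X(V) = 25 (X(V) = (-2 + 7)² = 5² = 25)
(32417 + b) + X(-19) = (32417 - 5418) + 25 = 26999 + 25 = 27024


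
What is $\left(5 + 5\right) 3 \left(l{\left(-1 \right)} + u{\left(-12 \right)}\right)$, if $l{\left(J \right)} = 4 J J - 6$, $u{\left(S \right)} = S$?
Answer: $-420$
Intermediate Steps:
$l{\left(J \right)} = -6 + 4 J^{2}$ ($l{\left(J \right)} = 4 J^{2} - 6 = -6 + 4 J^{2}$)
$\left(5 + 5\right) 3 \left(l{\left(-1 \right)} + u{\left(-12 \right)}\right) = \left(5 + 5\right) 3 \left(\left(-6 + 4 \left(-1\right)^{2}\right) - 12\right) = 10 \cdot 3 \left(\left(-6 + 4 \cdot 1\right) - 12\right) = 30 \left(\left(-6 + 4\right) - 12\right) = 30 \left(-2 - 12\right) = 30 \left(-14\right) = -420$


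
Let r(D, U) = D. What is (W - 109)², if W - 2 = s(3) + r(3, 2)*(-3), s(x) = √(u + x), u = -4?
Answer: (116 - I)² ≈ 13455.0 - 232.0*I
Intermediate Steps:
s(x) = √(-4 + x)
W = -7 + I (W = 2 + (√(-4 + 3) + 3*(-3)) = 2 + (√(-1) - 9) = 2 + (I - 9) = 2 + (-9 + I) = -7 + I ≈ -7.0 + 1.0*I)
(W - 109)² = ((-7 + I) - 109)² = (-116 + I)²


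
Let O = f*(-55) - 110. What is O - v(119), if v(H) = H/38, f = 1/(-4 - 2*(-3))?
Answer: -2672/19 ≈ -140.63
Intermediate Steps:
f = ½ (f = 1/(-4 + 6) = 1/2 = ½ ≈ 0.50000)
v(H) = H/38 (v(H) = H*(1/38) = H/38)
O = -275/2 (O = (½)*(-55) - 110 = -55/2 - 110 = -275/2 ≈ -137.50)
O - v(119) = -275/2 - 119/38 = -2672/19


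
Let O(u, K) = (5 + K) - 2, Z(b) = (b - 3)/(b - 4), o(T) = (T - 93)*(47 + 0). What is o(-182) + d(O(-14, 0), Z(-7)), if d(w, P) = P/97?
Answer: -13790965/1067 ≈ -12925.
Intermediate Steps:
o(T) = -4371 + 47*T (o(T) = (-93 + T)*47 = -4371 + 47*T)
Z(b) = (-3 + b)/(-4 + b)
O(u, K) = 3 + K
d(w, P) = P/97 (d(w, P) = P*(1/97) = P/97)
o(-182) + d(O(-14, 0), Z(-7)) = (-4371 + 47*(-182)) + ((-3 - 7)/(-4 - 7))/97 = (-4371 - 8554) + (-10/(-11))/97 = -12925 + (-1/11*(-10))/97 = -12925 + (1/97)*(10/11) = -12925 + 10/1067 = -13790965/1067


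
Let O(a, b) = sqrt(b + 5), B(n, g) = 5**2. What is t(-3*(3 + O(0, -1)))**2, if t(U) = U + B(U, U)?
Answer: 100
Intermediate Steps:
B(n, g) = 25
O(a, b) = sqrt(5 + b)
t(U) = 25 + U (t(U) = U + 25 = 25 + U)
t(-3*(3 + O(0, -1)))**2 = (25 - 3*(3 + sqrt(5 - 1)))**2 = (25 - 3*(3 + sqrt(4)))**2 = (25 - 3*(3 + 2))**2 = (25 - 3*5)**2 = (25 - 15)**2 = 10**2 = 100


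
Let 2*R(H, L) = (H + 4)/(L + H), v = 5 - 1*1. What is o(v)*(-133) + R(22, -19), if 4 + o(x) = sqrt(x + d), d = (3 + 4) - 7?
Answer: 811/3 ≈ 270.33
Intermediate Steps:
d = 0 (d = 7 - 7 = 0)
v = 4 (v = 5 - 1 = 4)
o(x) = -4 + sqrt(x) (o(x) = -4 + sqrt(x + 0) = -4 + sqrt(x))
R(H, L) = (4 + H)/(2*(H + L)) (R(H, L) = ((H + 4)/(L + H))/2 = ((4 + H)/(H + L))/2 = (4 + H)/(2*(H + L)))
o(v)*(-133) + R(22, -19) = (-4 + sqrt(4))*(-133) + (2 + (1/2)*22)/(22 - 19) = (-4 + 2)*(-133) + (2 + 11)/3 = -2*(-133) + (1/3)*13 = 266 + 13/3 = 811/3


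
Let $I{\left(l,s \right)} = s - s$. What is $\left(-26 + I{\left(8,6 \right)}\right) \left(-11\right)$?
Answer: $286$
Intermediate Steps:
$I{\left(l,s \right)} = 0$
$\left(-26 + I{\left(8,6 \right)}\right) \left(-11\right) = \left(-26 + 0\right) \left(-11\right) = \left(-26\right) \left(-11\right) = 286$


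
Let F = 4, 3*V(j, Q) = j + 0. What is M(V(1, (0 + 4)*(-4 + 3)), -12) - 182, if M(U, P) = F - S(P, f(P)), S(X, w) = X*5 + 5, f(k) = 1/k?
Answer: -123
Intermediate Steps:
f(k) = 1/k
S(X, w) = 5 + 5*X (S(X, w) = 5*X + 5 = 5 + 5*X)
V(j, Q) = j/3 (V(j, Q) = (j + 0)/3 = j/3)
M(U, P) = -1 - 5*P (M(U, P) = 4 - (5 + 5*P) = 4 + (-5 - 5*P) = -1 - 5*P)
M(V(1, (0 + 4)*(-4 + 3)), -12) - 182 = (-1 - 5*(-12)) - 182 = (-1 + 60) - 182 = 59 - 182 = -123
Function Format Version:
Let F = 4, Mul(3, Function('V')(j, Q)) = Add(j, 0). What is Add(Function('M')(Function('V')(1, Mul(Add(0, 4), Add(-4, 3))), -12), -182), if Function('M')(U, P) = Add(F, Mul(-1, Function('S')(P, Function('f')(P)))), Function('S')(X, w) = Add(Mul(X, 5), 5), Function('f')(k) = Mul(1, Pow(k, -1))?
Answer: -123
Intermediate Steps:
Function('f')(k) = Pow(k, -1)
Function('S')(X, w) = Add(5, Mul(5, X)) (Function('S')(X, w) = Add(Mul(5, X), 5) = Add(5, Mul(5, X)))
Function('V')(j, Q) = Mul(Rational(1, 3), j) (Function('V')(j, Q) = Mul(Rational(1, 3), Add(j, 0)) = Mul(Rational(1, 3), j))
Function('M')(U, P) = Add(-1, Mul(-5, P)) (Function('M')(U, P) = Add(4, Mul(-1, Add(5, Mul(5, P)))) = Add(4, Add(-5, Mul(-5, P))) = Add(-1, Mul(-5, P)))
Add(Function('M')(Function('V')(1, Mul(Add(0, 4), Add(-4, 3))), -12), -182) = Add(Add(-1, Mul(-5, -12)), -182) = Add(Add(-1, 60), -182) = Add(59, -182) = -123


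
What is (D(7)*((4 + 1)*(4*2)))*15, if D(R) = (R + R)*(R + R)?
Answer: 117600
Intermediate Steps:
D(R) = 4*R**2 (D(R) = (2*R)*(2*R) = 4*R**2)
(D(7)*((4 + 1)*(4*2)))*15 = ((4*7**2)*((4 + 1)*(4*2)))*15 = ((4*49)*(5*8))*15 = (196*40)*15 = 7840*15 = 117600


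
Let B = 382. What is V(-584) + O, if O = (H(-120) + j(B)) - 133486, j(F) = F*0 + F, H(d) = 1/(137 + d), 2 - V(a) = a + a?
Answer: -2242877/17 ≈ -1.3193e+5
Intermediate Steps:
V(a) = 2 - 2*a (V(a) = 2 - (a + a) = 2 - 2*a)
j(F) = F (j(F) = 0 + F = F)
O = -2262767/17 (O = (1/(137 - 120) + 382) - 133486 = (1/17 + 382) - 133486 = 6495/17 - 133486 = -2262767/17 ≈ -1.3310e+5)
V(-584) + O = (2 - 2*(-584)) - 2262767/17 = (2 + 1168) - 2262767/17 = 1170 - 2262767/17 = -2242877/17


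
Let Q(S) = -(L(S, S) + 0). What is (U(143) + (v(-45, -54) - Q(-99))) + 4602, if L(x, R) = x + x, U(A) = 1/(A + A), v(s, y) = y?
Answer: 1244101/286 ≈ 4350.0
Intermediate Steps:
U(A) = 1/(2*A)
L(x, R) = 2*x
Q(S) = -2*S (Q(S) = -(2*S + 0) = -2*S)
(U(143) + (v(-45, -54) - Q(-99))) + 4602 = ((½)/143 + (-54 - (-2)*(-99))) + 4602 = ((½)*(1/143) + (-54 - 1*198)) + 4602 = (1/286 + (-54 - 198)) + 4602 = (1/286 - 252) + 4602 = -72071/286 + 4602 = 1244101/286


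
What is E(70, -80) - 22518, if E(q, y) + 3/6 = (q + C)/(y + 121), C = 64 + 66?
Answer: -1846117/82 ≈ -22514.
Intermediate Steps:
C = 130
E(q, y) = -½ + (130 + q)/(121 + y) (E(q, y) = -½ + (q + 130)/(y + 121) = -½ + (130 + q)/(121 + y))
E(70, -80) - 22518 = (139 - 1*(-80) + 2*70)/(2*(121 - 80)) - 22518 = (½)*(139 + 80 + 140)/41 - 22518 = (½)*(1/41)*359 - 22518 = 359/82 - 22518 = -1846117/82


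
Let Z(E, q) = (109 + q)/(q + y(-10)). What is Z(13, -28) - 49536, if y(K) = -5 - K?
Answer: -1139409/23 ≈ -49540.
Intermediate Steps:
Z(E, q) = (109 + q)/(5 + q) (Z(E, q) = (109 + q)/(q + (-5 - 1*(-10))) = (109 + q)/(q + (-5 + 10)) = (109 + q)/(q + 5) = (109 + q)/(5 + q))
Z(13, -28) - 49536 = (109 - 28)/(5 - 28) - 49536 = 81/(-23) - 49536 = -1/23*81 - 49536 = -81/23 - 49536 = -1139409/23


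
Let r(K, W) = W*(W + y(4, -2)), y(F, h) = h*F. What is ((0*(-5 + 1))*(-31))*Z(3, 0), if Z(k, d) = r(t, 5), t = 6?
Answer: 0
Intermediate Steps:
y(F, h) = F*h
r(K, W) = W*(-8 + W) (r(K, W) = W*(W + 4*(-2)) = W*(W - 8) = W*(-8 + W))
Z(k, d) = -15 (Z(k, d) = 5*(-8 + 5) = 5*(-3) = -15)
((0*(-5 + 1))*(-31))*Z(3, 0) = ((0*(-5 + 1))*(-31))*(-15) = ((0*(-4))*(-31))*(-15) = (0*(-31))*(-15) = 0*(-15) = 0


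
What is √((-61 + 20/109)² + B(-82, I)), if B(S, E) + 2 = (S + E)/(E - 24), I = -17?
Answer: √73877541578/4469 ≈ 60.820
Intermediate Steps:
B(S, E) = -2 + (E + S)/(-24 + E) (B(S, E) = -2 + (S + E)/(E - 24) = -2 + (E + S)/(-24 + E))
√((-61 + 20/109)² + B(-82, I)) = √((-61 + 20/109)² + (48 - 82 - 1*(-17))/(-24 - 17)) = √((-61 + 20*(1/109))² + (48 - 82 + 17)/(-41)) = √((-61 + 20/109)² - 1/41*(-17)) = √((-6629/109)² + 17/41) = √(43943641/11881 + 17/41) = √(1801891258/487121) = √73877541578/4469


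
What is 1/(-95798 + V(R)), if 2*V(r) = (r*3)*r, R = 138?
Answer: -1/67232 ≈ -1.4874e-5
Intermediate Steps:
V(r) = 3*r**2/2 (V(r) = ((r*3)*r)/2 = ((3*r)*r)/2 = (3*r**2)/2 = 3*r**2/2)
1/(-95798 + V(R)) = 1/(-95798 + (3/2)*138**2) = 1/(-95798 + (3/2)*19044) = 1/(-95798 + 28566) = 1/(-67232) = -1/67232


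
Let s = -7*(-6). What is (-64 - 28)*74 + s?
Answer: -6766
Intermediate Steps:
s = 42
(-64 - 28)*74 + s = (-64 - 28)*74 + 42 = -92*74 + 42 = -6808 + 42 = -6766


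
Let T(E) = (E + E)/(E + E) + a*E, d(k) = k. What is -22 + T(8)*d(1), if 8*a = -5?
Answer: -26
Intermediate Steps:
a = -5/8 (a = (⅛)*(-5) = -5/8 ≈ -0.62500)
T(E) = 1 - 5*E/8 (T(E) = (E + E)/(E + E) - 5*E/8 = (2*E)/((2*E)) - 5*E/8 = (2*E)*(1/(2*E)) - 5*E/8 = 1 - 5*E/8)
-22 + T(8)*d(1) = -22 + (1 - 5/8*8)*1 = -22 + (1 - 5)*1 = -22 - 4*1 = -22 - 4 = -26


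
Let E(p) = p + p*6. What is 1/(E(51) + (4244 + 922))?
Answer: 1/5523 ≈ 0.00018106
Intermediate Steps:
E(p) = 7*p (E(p) = p + 6*p = 7*p)
1/(E(51) + (4244 + 922)) = 1/(7*51 + (4244 + 922)) = 1/(357 + 5166) = 1/5523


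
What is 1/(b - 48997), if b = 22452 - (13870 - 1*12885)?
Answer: -1/27530 ≈ -3.6324e-5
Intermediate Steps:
b = 21467 (b = 22452 - (13870 - 12885) = 22452 - 1*985 = 22452 - 985 = 21467)
1/(b - 48997) = 1/(21467 - 48997) = 1/(-27530) = -1/27530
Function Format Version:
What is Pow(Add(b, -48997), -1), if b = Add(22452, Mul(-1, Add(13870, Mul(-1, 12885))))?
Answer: Rational(-1, 27530) ≈ -3.6324e-5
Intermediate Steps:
b = 21467 (b = Add(22452, Mul(-1, Add(13870, -12885))) = Add(22452, Mul(-1, 985)) = Add(22452, -985) = 21467)
Pow(Add(b, -48997), -1) = Pow(Add(21467, -48997), -1) = Pow(-27530, -1) = Rational(-1, 27530)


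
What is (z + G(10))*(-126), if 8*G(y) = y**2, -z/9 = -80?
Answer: -92295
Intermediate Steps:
z = 720 (z = -9*(-80) = 720)
G(y) = y**2/8
(z + G(10))*(-126) = (720 + (1/8)*10**2)*(-126) = (720 + (1/8)*100)*(-126) = (720 + 25/2)*(-126) = (1465/2)*(-126) = -92295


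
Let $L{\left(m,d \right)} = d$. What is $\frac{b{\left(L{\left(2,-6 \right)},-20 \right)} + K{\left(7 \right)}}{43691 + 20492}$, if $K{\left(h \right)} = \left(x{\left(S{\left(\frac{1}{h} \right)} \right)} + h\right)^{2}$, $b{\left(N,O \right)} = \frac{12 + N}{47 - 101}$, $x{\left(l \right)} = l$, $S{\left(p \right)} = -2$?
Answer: $\frac{32}{82521} \approx 0.00038778$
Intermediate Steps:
$b{\left(N,O \right)} = - \frac{2}{9} - \frac{N}{54}$ ($b{\left(N,O \right)} = \frac{12 + N}{-54} = \left(12 + N\right) \left(- \frac{1}{54}\right) = - \frac{2}{9} - \frac{N}{54}$)
$K{\left(h \right)} = \left(-2 + h\right)^{2}$
$\frac{b{\left(L{\left(2,-6 \right)},-20 \right)} + K{\left(7 \right)}}{43691 + 20492} = \frac{\left(- \frac{2}{9} - - \frac{1}{9}\right) + \left(-2 + 7\right)^{2}}{43691 + 20492} = \frac{\left(- \frac{2}{9} + \frac{1}{9}\right) + 5^{2}}{64183} = \left(- \frac{1}{9} + 25\right) \frac{1}{64183} = \frac{224}{9} \cdot \frac{1}{64183} = \frac{32}{82521}$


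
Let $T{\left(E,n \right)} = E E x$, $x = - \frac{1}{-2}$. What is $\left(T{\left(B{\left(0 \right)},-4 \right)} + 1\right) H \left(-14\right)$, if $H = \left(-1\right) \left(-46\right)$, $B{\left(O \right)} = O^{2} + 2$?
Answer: $-1932$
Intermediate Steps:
$x = \frac{1}{2}$ ($x = \left(-1\right) \left(- \frac{1}{2}\right) = \frac{1}{2} \approx 0.5$)
$B{\left(O \right)} = 2 + O^{2}$
$T{\left(E,n \right)} = \frac{E^{2}}{2}$ ($T{\left(E,n \right)} = E E \frac{1}{2} = E^{2} \cdot \frac{1}{2} = \frac{E^{2}}{2}$)
$H = 46$
$\left(T{\left(B{\left(0 \right)},-4 \right)} + 1\right) H \left(-14\right) = \left(\frac{\left(2 + 0^{2}\right)^{2}}{2} + 1\right) 46 \left(-14\right) = \left(\frac{\left(2 + 0\right)^{2}}{2} + 1\right) 46 \left(-14\right) = \left(\frac{2^{2}}{2} + 1\right) 46 \left(-14\right) = \left(\frac{1}{2} \cdot 4 + 1\right) 46 \left(-14\right) = \left(2 + 1\right) 46 \left(-14\right) = 3 \cdot 46 \left(-14\right) = 138 \left(-14\right) = -1932$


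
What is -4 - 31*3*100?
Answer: -9304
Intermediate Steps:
-4 - 31*3*100 = -4 - 93*100 = -4 - 9300 = -9304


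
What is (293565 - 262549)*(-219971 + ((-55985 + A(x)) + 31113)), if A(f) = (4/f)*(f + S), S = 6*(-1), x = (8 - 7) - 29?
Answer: -53157298872/7 ≈ -7.5939e+9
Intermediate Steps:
x = -28 (x = 1 - 29 = -28)
S = -6
A(f) = 4*(-6 + f)/f (A(f) = (4/f)*(f - 6) = (4/f)*(-6 + f) = 4*(-6 + f)/f)
(293565 - 262549)*(-219971 + ((-55985 + A(x)) + 31113)) = (293565 - 262549)*(-219971 + ((-55985 + (4 - 24/(-28))) + 31113)) = 31016*(-219971 + ((-55985 + (4 - 24*(-1/28))) + 31113)) = 31016*(-219971 + ((-55985 + (4 + 6/7)) + 31113)) = 31016*(-219971 + ((-55985 + 34/7) + 31113)) = 31016*(-219971 + (-391861/7 + 31113)) = 31016*(-219971 - 174070/7) = 31016*(-1713867/7) = -53157298872/7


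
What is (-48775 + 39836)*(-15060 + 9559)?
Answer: 49173439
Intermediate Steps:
(-48775 + 39836)*(-15060 + 9559) = -8939*(-5501) = 49173439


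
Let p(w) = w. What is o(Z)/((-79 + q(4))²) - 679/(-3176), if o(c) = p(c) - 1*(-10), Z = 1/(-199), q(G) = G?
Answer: 85152521/395015000 ≈ 0.21557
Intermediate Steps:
Z = -1/199 ≈ -0.0050251
o(c) = 10 + c (o(c) = c - 1*(-10) = c + 10 = 10 + c)
o(Z)/((-79 + q(4))²) - 679/(-3176) = (10 - 1/199)/((-79 + 4)²) - 679/(-3176) = 1989/(199*((-75)²)) - 679*(-1/3176) = (1989/199)/5625 + 679/3176 = (1989/199)*(1/5625) + 679/3176 = 221/124375 + 679/3176 = 85152521/395015000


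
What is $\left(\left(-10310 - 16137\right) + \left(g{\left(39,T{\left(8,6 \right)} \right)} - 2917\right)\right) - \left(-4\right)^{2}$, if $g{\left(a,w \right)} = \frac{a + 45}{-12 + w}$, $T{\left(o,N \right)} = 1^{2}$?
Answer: $- \frac{323264}{11} \approx -29388.0$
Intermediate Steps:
$T{\left(o,N \right)} = 1$
$g{\left(a,w \right)} = \frac{45 + a}{-12 + w}$
$\left(\left(-10310 - 16137\right) + \left(g{\left(39,T{\left(8,6 \right)} \right)} - 2917\right)\right) - \left(-4\right)^{2} = \left(\left(-10310 - 16137\right) - \left(2917 - \frac{45 + 39}{-12 + 1}\right)\right) - \left(-4\right)^{2} = \left(-26447 - \left(2917 - \frac{1}{-11} \cdot 84\right)\right) - 16 = \left(-26447 - \frac{32171}{11}\right) - 16 = - \frac{323088}{11} - 16 = - \frac{323264}{11}$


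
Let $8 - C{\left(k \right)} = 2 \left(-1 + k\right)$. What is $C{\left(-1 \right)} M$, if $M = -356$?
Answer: $-4272$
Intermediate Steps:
$C{\left(k \right)} = 10 - 2 k$ ($C{\left(k \right)} = 8 - 2 \left(-1 + k\right) = 8 - \left(-2 + 2 k\right) = 10 - 2 k$)
$C{\left(-1 \right)} M = \left(10 - -2\right) \left(-356\right) = \left(10 + 2\right) \left(-356\right) = 12 \left(-356\right) = -4272$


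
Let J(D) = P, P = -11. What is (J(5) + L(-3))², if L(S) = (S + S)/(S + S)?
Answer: 100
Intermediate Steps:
J(D) = -11
L(S) = 1 (L(S) = (2*S)/((2*S)) = (2*S)*(1/(2*S)) = 1)
(J(5) + L(-3))² = (-11 + 1)² = (-10)² = 100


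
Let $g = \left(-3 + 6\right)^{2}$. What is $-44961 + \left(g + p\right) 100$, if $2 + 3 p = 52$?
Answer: $- \frac{127183}{3} \approx -42394.0$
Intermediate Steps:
$g = 9$ ($g = 3^{2} = 9$)
$p = \frac{50}{3}$ ($p = - \frac{2}{3} + \frac{1}{3} \cdot 52 = - \frac{2}{3} + \frac{52}{3} = \frac{50}{3} \approx 16.667$)
$-44961 + \left(g + p\right) 100 = -44961 + \left(9 + \frac{50}{3}\right) 100 = -44961 + \frac{77}{3} \cdot 100 = -44961 + \frac{7700}{3} = - \frac{127183}{3}$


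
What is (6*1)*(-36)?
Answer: -216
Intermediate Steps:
(6*1)*(-36) = 6*(-36) = -216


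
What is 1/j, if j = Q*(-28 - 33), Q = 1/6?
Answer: -6/61 ≈ -0.098361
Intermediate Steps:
Q = 1/6 ≈ 0.16667
j = -61/6 (j = (-28 - 33)/6 = (1/6)*(-61) = -61/6 ≈ -10.167)
1/j = 1/(-61/6) = -6/61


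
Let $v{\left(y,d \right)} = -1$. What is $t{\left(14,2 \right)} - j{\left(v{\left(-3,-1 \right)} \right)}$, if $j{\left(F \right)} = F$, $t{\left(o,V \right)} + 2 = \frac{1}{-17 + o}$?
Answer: $- \frac{4}{3} \approx -1.3333$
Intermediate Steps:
$t{\left(o,V \right)} = -2 + \frac{1}{-17 + o}$
$t{\left(14,2 \right)} - j{\left(v{\left(-3,-1 \right)} \right)} = \frac{35 - 28}{-17 + 14} - -1 = \frac{35 - 28}{-3} + 1 = \left(- \frac{1}{3}\right) 7 + 1 = - \frac{7}{3} + 1 = - \frac{4}{3}$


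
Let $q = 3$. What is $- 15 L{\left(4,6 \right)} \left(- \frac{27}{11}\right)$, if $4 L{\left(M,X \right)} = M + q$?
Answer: $\frac{2835}{44} \approx 64.432$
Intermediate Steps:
$L{\left(M,X \right)} = \frac{3}{4} + \frac{M}{4}$ ($L{\left(M,X \right)} = \frac{M + 3}{4} = \frac{3 + M}{4} = \frac{3}{4} + \frac{M}{4}$)
$- 15 L{\left(4,6 \right)} \left(- \frac{27}{11}\right) = - 15 \left(\frac{3}{4} + \frac{1}{4} \cdot 4\right) \left(- \frac{27}{11}\right) = - 15 \left(\frac{3}{4} + 1\right) \left(\left(-27\right) \frac{1}{11}\right) = \left(-15\right) \frac{7}{4} \left(- \frac{27}{11}\right) = \left(- \frac{105}{4}\right) \left(- \frac{27}{11}\right) = \frac{2835}{44}$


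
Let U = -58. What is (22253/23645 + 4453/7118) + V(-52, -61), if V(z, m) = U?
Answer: -9498008341/168305110 ≈ -56.433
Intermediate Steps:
V(z, m) = -58
(22253/23645 + 4453/7118) + V(-52, -61) = (22253/23645 + 4453/7118) - 58 = 263688039/168305110 - 58 = -9498008341/168305110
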